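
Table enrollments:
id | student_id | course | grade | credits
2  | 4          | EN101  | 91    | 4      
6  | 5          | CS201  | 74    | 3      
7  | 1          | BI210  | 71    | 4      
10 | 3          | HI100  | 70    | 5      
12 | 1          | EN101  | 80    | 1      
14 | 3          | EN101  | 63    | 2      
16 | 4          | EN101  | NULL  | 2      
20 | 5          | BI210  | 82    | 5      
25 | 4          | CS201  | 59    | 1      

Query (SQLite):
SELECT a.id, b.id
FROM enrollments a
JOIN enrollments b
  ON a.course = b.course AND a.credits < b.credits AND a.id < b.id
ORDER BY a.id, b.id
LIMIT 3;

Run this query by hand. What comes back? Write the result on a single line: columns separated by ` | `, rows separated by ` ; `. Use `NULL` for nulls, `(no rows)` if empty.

7 | 20 ; 12 | 14 ; 12 | 16

Pairs (a,b) with same course, a.credits < b.credits, a.id < b.id.
course groups: BI210:{7,20} CS201:{6,25} EN101:{2,12,14,16} HI100:{10}
Ordered by (a.id, b.id); first 3.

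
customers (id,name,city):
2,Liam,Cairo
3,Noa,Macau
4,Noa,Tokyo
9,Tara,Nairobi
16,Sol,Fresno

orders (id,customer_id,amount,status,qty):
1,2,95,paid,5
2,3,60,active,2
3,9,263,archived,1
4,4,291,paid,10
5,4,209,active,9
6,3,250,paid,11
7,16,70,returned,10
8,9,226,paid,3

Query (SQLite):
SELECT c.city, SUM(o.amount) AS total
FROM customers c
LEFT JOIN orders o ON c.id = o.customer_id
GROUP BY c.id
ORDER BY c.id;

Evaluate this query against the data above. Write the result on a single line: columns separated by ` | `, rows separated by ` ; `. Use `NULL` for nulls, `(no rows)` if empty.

Cairo | 95 ; Macau | 310 ; Tokyo | 500 ; Nairobi | 489 ; Fresno | 70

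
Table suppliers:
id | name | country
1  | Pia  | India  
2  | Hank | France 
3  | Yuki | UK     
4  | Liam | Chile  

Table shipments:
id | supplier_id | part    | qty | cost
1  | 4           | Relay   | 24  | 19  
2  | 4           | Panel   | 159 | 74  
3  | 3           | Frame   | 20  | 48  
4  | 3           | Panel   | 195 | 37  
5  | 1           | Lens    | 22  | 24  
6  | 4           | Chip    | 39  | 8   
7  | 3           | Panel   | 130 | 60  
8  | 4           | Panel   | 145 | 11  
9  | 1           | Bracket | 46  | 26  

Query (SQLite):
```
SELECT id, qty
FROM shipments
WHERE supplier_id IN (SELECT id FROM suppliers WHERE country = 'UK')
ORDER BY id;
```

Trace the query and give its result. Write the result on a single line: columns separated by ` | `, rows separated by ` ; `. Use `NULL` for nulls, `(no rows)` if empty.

3 | 20 ; 4 | 195 ; 7 | 130

Inner query: suppliers.id where country = 'UK'.
Outer: keep shipments rows whose supplier_id is in that set.
Inner query → {3}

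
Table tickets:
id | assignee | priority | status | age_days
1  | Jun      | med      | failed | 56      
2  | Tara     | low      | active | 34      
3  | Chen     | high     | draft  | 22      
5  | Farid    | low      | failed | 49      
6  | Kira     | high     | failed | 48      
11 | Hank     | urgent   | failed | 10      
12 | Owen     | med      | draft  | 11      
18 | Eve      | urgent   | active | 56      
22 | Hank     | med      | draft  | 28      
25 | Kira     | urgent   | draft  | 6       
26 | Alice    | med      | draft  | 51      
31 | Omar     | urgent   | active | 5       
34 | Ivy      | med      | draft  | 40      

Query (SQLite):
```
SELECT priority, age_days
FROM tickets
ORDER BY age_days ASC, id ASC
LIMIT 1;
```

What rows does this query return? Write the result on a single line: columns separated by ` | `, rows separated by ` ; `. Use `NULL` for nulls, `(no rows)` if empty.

Sort by age_days asc, tiebreak id asc: (5, id=31), (6, id=25), (10, id=11), (11, id=12) …. Take first 1.

urgent | 5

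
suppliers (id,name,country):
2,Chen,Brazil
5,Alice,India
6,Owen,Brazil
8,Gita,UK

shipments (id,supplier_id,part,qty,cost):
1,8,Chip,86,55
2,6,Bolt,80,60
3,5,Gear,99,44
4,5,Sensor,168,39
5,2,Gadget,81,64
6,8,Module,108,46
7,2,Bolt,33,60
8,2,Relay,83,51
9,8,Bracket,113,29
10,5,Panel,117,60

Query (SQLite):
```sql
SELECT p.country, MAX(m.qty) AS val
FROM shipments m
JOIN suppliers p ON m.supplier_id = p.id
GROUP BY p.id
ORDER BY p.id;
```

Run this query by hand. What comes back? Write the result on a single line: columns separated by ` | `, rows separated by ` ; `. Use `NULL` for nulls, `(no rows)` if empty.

Brazil | 83 ; India | 168 ; Brazil | 80 ; UK | 113

Join each shipments row to its suppliers via supplier_id.
Group joined rows by suppliers.id; compute MAX(m.qty) per group.
  2: ids {5, 7, 8} → MAX(m.qty)=83
  5: ids {3, 4, 10} → MAX(m.qty)=168
  6: ids {2} → MAX(m.qty)=80
  8: ids {1, 6, 9} → MAX(m.qty)=113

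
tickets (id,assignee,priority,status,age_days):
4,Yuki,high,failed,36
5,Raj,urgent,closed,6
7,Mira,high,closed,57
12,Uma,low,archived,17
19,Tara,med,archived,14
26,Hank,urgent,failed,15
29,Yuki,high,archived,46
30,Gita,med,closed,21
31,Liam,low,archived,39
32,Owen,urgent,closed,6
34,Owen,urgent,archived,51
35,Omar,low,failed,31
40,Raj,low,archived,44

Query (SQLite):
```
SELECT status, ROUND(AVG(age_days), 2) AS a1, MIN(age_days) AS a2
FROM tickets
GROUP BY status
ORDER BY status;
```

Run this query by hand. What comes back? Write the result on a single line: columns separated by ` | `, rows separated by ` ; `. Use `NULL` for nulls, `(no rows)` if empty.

archived | 35.17 | 14 ; closed | 22.5 | 6 ; failed | 27.33 | 15

Group tickets by status.
Per group compute: ROUND(AVG(age_days), 2), MIN(age_days).
  archived: ids {12, 19, 29, 31, 34, 40} → ROUND(AVG(age_days), 2)=35.17, MIN(age_days)=14
  closed: ids {5, 7, 30, 32} → ROUND(AVG(age_days), 2)=22.5, MIN(age_days)=6
  failed: ids {4, 26, 35} → ROUND(AVG(age_days), 2)=27.33, MIN(age_days)=15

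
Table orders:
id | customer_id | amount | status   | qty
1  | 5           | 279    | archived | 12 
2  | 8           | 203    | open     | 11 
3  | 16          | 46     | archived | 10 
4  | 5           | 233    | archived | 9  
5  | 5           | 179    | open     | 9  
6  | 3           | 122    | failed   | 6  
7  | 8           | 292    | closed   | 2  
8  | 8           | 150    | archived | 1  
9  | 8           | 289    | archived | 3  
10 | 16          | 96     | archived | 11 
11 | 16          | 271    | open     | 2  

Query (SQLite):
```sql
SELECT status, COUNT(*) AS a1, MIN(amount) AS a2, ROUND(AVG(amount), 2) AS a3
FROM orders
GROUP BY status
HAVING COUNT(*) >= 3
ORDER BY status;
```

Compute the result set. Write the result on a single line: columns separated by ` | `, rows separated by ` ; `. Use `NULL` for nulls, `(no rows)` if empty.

Group orders by status.
Per group compute: COUNT(*), MIN(amount), ROUND(AVG(amount), 2).
HAVING: drop groups with fewer than 3 rows.
  archived: ids {1, 3, 4, 8, 9, 10} → COUNT(*)=6, MIN(amount)=46, ROUND(AVG(amount), 2)=182.17
  closed: ids {7} → COUNT(*)=1, MIN(amount)=292, ROUND(AVG(amount), 2)=292
  failed: ids {6} → COUNT(*)=1, MIN(amount)=122, ROUND(AVG(amount), 2)=122
  open: ids {2, 5, 11} → COUNT(*)=3, MIN(amount)=179, ROUND(AVG(amount), 2)=217.67

archived | 6 | 46 | 182.17 ; open | 3 | 179 | 217.67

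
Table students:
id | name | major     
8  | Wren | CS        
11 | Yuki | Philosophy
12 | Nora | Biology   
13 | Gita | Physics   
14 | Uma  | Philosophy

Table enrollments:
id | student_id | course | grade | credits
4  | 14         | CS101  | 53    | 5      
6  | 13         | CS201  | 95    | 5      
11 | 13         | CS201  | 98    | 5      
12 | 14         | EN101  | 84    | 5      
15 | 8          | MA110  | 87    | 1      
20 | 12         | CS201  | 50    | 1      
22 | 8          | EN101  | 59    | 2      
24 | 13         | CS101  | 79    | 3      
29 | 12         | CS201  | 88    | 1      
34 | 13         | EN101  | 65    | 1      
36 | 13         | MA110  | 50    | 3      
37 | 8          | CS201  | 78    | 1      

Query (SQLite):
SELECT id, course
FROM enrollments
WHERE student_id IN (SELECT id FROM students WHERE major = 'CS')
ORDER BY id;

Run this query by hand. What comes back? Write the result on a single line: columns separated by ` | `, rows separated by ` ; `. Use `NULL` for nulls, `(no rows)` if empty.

15 | MA110 ; 22 | EN101 ; 37 | CS201

Inner query: students.id where major = 'CS'.
Outer: keep enrollments rows whose student_id is in that set.
Inner query → {8}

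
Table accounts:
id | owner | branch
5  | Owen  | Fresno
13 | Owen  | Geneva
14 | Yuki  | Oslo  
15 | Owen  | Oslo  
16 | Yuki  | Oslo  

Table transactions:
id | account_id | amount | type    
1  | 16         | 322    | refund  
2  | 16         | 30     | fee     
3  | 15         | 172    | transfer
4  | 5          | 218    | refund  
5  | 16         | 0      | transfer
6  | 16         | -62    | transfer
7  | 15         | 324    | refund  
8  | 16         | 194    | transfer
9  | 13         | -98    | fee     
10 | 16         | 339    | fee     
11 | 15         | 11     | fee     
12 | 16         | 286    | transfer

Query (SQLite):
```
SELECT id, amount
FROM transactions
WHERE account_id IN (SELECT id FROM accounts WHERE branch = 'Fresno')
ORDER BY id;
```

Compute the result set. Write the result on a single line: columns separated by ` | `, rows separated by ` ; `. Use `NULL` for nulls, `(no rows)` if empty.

4 | 218

Inner query: accounts.id where branch = 'Fresno'.
Outer: keep transactions rows whose account_id is in that set.
Inner query → {5}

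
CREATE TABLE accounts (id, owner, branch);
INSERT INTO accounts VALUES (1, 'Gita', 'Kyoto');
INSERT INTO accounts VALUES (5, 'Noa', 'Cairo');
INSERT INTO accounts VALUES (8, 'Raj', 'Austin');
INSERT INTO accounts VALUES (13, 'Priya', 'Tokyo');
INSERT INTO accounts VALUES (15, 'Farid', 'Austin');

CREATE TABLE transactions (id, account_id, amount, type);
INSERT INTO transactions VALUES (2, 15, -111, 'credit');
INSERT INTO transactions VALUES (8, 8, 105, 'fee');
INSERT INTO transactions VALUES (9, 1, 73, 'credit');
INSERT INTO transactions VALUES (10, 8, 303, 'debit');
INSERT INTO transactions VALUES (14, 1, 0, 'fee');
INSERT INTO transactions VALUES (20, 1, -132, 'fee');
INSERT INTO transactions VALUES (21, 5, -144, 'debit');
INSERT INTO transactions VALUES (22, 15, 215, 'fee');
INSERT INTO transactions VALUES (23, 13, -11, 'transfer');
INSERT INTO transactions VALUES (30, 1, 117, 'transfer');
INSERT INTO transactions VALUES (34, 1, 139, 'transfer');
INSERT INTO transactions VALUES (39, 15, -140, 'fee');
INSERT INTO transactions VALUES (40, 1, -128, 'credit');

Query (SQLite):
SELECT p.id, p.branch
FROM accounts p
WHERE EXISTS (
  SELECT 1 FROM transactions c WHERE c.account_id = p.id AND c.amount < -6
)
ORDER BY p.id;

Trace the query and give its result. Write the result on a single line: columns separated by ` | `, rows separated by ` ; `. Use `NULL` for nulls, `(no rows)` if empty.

For each accounts row, check whether any transactions with matching account_id has amount < -6.
Keep rows where that is true.

1 | Kyoto ; 5 | Cairo ; 13 | Tokyo ; 15 | Austin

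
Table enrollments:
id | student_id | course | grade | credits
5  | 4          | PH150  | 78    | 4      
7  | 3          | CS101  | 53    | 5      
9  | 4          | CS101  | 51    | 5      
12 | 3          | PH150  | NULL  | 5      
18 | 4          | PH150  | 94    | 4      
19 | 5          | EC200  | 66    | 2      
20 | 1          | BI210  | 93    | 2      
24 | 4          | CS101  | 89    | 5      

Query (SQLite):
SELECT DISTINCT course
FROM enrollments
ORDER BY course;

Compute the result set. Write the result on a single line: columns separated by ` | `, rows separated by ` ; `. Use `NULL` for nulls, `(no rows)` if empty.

BI210 ; CS101 ; EC200 ; PH150

Collect distinct course values from enrollments.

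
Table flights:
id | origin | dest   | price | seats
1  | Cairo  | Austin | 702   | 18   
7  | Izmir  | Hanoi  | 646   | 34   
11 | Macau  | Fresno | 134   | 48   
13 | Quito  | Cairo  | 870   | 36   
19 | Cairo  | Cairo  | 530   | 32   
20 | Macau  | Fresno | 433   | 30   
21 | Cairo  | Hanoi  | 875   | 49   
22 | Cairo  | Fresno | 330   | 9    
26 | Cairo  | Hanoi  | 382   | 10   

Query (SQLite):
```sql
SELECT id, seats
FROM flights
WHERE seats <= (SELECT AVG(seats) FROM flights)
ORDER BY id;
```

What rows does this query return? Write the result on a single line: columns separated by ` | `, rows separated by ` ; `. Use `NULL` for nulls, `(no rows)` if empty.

1 | 18 ; 22 | 9 ; 26 | 10

Scalar subquery: AVG(seats) over all flights rows = 29.555556 (≈; comparison uses full precision).
Keep rows where seats <= that value.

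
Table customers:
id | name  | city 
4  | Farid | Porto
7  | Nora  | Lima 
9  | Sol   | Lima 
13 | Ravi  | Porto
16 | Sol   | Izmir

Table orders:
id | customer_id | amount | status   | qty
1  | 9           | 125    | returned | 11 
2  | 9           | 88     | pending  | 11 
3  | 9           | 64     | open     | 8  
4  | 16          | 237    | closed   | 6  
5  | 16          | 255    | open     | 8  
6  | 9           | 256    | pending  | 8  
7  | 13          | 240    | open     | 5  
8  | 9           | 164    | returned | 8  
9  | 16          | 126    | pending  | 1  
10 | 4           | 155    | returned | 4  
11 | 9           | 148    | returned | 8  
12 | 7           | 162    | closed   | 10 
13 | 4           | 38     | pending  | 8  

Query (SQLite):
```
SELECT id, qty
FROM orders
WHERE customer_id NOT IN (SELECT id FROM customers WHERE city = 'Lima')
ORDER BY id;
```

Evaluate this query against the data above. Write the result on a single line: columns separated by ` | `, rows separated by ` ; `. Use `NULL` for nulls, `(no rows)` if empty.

4 | 6 ; 5 | 8 ; 7 | 5 ; 9 | 1 ; 10 | 4 ; 13 | 8

Inner query: customers.id where city = 'Lima'.
Outer: keep orders rows whose customer_id is not in that set.
Inner query → {7, 9}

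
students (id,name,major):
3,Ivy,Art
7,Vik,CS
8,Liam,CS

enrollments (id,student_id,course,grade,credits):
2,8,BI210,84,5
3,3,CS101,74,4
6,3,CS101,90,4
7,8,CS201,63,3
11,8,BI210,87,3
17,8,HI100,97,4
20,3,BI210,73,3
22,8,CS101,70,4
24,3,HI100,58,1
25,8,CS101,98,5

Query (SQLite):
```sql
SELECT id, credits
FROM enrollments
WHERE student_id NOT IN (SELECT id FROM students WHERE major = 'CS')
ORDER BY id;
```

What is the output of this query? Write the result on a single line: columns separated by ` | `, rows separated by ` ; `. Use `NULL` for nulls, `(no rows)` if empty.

Inner query: students.id where major = 'CS'.
Outer: keep enrollments rows whose student_id is not in that set.
Inner query → {7, 8}

3 | 4 ; 6 | 4 ; 20 | 3 ; 24 | 1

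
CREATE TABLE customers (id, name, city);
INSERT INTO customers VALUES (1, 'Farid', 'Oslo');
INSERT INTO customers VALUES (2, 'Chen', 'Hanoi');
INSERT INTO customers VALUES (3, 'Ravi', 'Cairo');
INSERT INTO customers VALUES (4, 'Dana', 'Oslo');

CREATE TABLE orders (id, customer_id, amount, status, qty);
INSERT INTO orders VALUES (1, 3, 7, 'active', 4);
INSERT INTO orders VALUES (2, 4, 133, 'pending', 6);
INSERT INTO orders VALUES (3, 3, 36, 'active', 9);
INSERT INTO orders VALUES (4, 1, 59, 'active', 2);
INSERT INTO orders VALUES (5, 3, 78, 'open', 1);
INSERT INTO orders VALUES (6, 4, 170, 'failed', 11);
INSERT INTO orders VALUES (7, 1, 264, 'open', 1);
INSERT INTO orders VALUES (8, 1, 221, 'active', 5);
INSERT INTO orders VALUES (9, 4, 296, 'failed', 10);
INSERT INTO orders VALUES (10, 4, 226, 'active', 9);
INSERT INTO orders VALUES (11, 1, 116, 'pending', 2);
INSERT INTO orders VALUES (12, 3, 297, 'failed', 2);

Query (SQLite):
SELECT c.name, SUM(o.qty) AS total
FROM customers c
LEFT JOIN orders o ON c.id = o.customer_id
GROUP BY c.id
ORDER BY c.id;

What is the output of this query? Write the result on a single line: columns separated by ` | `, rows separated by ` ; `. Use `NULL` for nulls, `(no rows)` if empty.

Farid | 10 ; Chen | NULL ; Ravi | 16 ; Dana | 36

LEFT JOIN keeps every customers row; unmatched ones get NULL for orders columns.
Group by customers.id and compute SUM(o.qty). SUM over an all-NULL group is NULL.
  1: ids {4, 7, 8, 11} → SUM(o.qty)=10
  2: ids {—} → SUM(o.qty)=NULL
  3: ids {1, 3, 5, 12} → SUM(o.qty)=16
  4: ids {2, 6, 9, 10} → SUM(o.qty)=36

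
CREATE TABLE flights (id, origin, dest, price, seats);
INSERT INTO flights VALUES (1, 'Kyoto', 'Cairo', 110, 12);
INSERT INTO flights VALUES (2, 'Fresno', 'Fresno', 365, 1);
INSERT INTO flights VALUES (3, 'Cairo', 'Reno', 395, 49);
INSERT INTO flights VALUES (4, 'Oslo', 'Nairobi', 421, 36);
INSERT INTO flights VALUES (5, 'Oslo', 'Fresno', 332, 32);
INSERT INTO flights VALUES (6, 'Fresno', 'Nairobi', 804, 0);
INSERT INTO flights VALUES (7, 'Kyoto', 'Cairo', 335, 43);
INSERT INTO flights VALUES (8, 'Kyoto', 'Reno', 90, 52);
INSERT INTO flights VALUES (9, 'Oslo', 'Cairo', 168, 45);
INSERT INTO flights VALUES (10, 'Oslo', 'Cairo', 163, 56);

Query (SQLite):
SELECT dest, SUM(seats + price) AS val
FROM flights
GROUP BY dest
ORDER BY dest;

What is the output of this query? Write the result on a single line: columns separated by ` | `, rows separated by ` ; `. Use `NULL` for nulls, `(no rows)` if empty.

Cairo | 932 ; Fresno | 730 ; Nairobi | 1261 ; Reno | 586

For each row compute seats + price.
Group by dest; take SUM of the expression per group.
  Cairo: ids {1, 7, 9, 10} → SUM(seats + price)=932
  Fresno: ids {2, 5} → SUM(seats + price)=730
  Nairobi: ids {4, 6} → SUM(seats + price)=1261
  Reno: ids {3, 8} → SUM(seats + price)=586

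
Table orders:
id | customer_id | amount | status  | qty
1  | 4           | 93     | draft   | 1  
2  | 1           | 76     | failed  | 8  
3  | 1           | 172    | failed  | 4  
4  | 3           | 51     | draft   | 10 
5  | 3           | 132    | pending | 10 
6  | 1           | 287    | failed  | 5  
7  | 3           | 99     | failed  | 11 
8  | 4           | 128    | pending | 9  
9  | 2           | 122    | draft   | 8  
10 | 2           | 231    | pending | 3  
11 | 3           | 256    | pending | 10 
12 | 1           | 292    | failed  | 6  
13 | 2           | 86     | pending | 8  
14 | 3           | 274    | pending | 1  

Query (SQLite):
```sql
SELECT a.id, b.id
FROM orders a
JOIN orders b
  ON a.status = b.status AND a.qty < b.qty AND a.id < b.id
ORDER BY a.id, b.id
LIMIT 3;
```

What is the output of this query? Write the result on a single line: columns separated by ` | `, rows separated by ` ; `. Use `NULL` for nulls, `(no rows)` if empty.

1 | 4 ; 1 | 9 ; 2 | 7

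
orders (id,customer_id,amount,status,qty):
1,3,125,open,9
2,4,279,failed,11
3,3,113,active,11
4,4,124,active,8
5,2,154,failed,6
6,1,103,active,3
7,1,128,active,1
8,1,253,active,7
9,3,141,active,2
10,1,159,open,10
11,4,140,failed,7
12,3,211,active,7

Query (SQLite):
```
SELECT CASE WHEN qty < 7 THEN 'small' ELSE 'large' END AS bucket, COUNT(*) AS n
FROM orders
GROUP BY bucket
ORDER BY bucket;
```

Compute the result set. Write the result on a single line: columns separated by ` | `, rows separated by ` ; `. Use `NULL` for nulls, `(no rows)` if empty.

large | 8 ; small | 4

Bucket rows by qty < 7 → 'small' else 'large'; count each bucket.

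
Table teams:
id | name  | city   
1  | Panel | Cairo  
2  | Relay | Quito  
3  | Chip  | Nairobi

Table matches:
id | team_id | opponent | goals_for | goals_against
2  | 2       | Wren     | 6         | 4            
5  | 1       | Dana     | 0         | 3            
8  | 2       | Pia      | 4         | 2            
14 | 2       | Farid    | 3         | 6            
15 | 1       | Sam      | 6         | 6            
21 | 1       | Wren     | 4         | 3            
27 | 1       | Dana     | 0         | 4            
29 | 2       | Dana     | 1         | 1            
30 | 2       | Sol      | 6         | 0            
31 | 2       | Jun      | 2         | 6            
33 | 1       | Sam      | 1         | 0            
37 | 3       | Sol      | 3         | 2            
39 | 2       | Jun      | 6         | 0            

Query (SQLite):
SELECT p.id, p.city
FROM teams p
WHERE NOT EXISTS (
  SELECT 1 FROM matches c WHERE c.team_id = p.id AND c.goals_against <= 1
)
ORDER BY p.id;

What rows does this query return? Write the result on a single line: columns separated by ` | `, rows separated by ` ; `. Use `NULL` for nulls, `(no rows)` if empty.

For each teams row, check whether any matches with matching team_id has goals_against <= 1.
Keep rows where that is false.

3 | Nairobi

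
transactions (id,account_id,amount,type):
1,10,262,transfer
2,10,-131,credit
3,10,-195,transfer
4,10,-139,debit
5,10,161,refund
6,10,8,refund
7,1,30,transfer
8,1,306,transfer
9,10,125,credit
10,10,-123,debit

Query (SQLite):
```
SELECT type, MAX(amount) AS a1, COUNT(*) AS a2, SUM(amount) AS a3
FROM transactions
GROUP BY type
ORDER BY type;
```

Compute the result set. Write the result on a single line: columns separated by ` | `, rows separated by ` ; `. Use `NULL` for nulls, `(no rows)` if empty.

credit | 125 | 2 | -6 ; debit | -123 | 2 | -262 ; refund | 161 | 2 | 169 ; transfer | 306 | 4 | 403

Group transactions by type.
Per group compute: MAX(amount), COUNT(*), SUM(amount).
  credit: ids {2, 9} → MAX(amount)=125, COUNT(*)=2, SUM(amount)=-6
  debit: ids {4, 10} → MAX(amount)=-123, COUNT(*)=2, SUM(amount)=-262
  refund: ids {5, 6} → MAX(amount)=161, COUNT(*)=2, SUM(amount)=169
  transfer: ids {1, 3, 7, 8} → MAX(amount)=306, COUNT(*)=4, SUM(amount)=403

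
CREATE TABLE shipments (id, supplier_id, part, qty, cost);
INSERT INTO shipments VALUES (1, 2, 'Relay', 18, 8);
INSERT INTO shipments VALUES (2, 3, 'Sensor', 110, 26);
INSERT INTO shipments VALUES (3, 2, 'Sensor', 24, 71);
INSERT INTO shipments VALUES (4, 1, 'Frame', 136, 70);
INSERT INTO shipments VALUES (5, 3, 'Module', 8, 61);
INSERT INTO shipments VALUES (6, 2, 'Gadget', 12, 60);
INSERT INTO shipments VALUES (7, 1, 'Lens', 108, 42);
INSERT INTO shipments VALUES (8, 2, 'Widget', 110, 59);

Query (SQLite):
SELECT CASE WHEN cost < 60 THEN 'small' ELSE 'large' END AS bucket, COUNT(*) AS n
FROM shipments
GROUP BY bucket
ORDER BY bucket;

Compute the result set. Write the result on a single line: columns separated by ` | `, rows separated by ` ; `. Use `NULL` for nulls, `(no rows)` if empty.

large | 4 ; small | 4

Bucket rows by cost < 60 → 'small' else 'large'; count each bucket.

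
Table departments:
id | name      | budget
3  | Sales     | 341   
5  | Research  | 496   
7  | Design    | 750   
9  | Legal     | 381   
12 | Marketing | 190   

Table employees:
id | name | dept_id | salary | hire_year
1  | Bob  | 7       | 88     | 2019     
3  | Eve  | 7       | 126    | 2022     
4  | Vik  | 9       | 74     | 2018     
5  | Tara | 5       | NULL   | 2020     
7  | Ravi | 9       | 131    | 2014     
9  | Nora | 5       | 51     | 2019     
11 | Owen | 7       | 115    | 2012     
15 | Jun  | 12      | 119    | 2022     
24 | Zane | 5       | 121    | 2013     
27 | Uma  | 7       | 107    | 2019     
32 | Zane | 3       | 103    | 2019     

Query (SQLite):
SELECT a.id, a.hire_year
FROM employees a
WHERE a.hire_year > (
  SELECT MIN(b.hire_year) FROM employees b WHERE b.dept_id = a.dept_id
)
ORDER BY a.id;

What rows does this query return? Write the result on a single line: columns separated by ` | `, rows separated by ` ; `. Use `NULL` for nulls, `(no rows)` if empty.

For each employees row a, compute MIN(hire_year) over rows sharing a.dept_id.
Keep row a if a.hire_year > that per-group MIN.
  dept_id=3: MIN(hire_year) = 2019
  dept_id=5: MIN(hire_year) = 2013
  dept_id=7: MIN(hire_year) = 2012
  dept_id=9: MIN(hire_year) = 2014
  dept_id=12: MIN(hire_year) = 2022

1 | 2019 ; 3 | 2022 ; 4 | 2018 ; 5 | 2020 ; 9 | 2019 ; 27 | 2019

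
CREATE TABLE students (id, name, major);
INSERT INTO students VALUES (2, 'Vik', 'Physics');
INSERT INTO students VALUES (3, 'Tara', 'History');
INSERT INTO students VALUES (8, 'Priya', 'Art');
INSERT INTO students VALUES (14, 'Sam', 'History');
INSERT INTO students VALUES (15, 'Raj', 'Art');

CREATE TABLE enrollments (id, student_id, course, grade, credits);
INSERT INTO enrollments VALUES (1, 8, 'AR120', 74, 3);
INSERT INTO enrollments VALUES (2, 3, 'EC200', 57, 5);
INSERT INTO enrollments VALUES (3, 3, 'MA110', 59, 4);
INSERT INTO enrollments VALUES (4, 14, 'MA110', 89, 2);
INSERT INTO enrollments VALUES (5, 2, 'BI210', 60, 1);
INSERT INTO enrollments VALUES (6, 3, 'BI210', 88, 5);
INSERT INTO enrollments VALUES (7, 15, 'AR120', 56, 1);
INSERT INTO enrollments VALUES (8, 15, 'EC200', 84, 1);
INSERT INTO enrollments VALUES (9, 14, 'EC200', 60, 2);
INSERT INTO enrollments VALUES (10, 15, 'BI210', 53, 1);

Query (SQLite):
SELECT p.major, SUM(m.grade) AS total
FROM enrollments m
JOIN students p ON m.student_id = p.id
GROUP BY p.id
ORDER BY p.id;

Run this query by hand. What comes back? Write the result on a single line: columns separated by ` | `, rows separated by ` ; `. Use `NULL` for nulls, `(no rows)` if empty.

Physics | 60 ; History | 204 ; Art | 74 ; History | 149 ; Art | 193

Join each enrollments row to its students via student_id.
Group joined rows by students.id; compute SUM(m.grade) per group.
  2: ids {5} → SUM(m.grade)=60
  3: ids {2, 3, 6} → SUM(m.grade)=204
  8: ids {1} → SUM(m.grade)=74
  14: ids {4, 9} → SUM(m.grade)=149
  15: ids {7, 8, 10} → SUM(m.grade)=193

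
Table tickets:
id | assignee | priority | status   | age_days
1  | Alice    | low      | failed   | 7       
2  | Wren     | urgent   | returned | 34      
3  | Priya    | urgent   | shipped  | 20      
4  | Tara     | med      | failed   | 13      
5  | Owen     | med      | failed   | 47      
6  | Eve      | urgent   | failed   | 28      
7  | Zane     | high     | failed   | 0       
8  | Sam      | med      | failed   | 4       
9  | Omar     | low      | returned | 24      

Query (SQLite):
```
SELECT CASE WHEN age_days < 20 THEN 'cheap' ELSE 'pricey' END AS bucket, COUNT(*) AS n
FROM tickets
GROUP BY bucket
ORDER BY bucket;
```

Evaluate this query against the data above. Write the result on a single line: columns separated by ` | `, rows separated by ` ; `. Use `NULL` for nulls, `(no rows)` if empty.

Bucket rows by age_days < 20 → 'cheap' else 'pricey'; count each bucket.

cheap | 4 ; pricey | 5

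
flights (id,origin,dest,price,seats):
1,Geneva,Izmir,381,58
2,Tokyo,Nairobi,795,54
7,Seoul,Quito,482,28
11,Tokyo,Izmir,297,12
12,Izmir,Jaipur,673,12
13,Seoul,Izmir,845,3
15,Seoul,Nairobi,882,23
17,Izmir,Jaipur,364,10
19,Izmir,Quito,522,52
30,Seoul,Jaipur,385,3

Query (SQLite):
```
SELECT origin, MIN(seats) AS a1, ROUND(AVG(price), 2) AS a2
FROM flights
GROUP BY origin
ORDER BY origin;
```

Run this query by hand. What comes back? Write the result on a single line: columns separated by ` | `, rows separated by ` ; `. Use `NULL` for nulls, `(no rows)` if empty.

Geneva | 58 | 381 ; Izmir | 10 | 519.67 ; Seoul | 3 | 648.5 ; Tokyo | 12 | 546

Group flights by origin.
Per group compute: MIN(seats), ROUND(AVG(price), 2).
  Geneva: ids {1} → MIN(seats)=58, ROUND(AVG(price), 2)=381
  Izmir: ids {12, 17, 19} → MIN(seats)=10, ROUND(AVG(price), 2)=519.67
  Seoul: ids {7, 13, 15, 30} → MIN(seats)=3, ROUND(AVG(price), 2)=648.5
  Tokyo: ids {2, 11} → MIN(seats)=12, ROUND(AVG(price), 2)=546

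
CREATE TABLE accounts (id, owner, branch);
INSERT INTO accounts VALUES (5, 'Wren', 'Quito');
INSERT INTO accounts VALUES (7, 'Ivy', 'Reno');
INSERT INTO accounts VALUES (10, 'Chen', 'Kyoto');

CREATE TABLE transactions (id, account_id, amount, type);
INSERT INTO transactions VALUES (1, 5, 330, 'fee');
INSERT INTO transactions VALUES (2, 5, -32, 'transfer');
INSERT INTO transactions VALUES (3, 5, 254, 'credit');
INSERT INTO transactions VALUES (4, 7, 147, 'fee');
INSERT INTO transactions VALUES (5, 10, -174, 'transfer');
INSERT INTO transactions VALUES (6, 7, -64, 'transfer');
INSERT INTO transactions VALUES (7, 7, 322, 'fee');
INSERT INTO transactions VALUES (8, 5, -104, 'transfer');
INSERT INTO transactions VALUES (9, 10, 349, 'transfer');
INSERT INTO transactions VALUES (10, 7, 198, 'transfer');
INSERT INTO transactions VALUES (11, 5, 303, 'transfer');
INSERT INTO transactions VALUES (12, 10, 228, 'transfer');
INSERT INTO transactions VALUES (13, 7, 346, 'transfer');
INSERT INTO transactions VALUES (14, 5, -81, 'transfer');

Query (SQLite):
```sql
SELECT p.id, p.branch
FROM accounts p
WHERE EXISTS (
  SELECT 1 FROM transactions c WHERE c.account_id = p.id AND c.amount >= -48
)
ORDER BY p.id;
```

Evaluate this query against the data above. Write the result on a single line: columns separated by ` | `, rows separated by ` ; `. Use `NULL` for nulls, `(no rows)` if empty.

For each accounts row, check whether any transactions with matching account_id has amount >= -48.
Keep rows where that is true.

5 | Quito ; 7 | Reno ; 10 | Kyoto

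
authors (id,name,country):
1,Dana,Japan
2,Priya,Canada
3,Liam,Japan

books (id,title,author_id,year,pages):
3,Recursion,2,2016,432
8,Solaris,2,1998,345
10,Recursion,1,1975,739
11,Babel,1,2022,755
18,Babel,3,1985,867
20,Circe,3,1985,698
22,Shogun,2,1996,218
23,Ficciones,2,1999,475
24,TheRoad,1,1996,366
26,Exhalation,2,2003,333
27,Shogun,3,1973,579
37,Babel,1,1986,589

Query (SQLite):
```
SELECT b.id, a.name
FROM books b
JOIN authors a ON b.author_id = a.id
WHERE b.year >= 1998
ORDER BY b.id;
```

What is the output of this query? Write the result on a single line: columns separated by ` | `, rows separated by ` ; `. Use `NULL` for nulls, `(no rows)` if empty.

3 | Priya ; 8 | Priya ; 11 | Dana ; 23 | Priya ; 26 | Priya

Each books row matches the authors row where author_id = authors.id.
Then keep rows with b.year >= 1998.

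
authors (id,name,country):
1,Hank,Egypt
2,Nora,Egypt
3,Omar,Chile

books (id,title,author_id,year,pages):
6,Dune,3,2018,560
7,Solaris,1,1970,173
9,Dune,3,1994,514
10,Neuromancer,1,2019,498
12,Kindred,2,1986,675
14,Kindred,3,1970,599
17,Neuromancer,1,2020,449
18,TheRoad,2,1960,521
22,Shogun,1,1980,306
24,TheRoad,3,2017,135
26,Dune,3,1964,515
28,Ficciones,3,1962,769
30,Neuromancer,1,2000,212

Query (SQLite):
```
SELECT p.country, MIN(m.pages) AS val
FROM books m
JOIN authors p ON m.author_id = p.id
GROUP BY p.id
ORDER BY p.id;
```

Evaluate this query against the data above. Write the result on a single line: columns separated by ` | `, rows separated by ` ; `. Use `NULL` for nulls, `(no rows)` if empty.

Join each books row to its authors via author_id.
Group joined rows by authors.id; compute MIN(m.pages) per group.
  1: ids {7, 10, 17, 22, 30} → MIN(m.pages)=173
  2: ids {12, 18} → MIN(m.pages)=521
  3: ids {6, 9, 14, 24, 26, 28} → MIN(m.pages)=135

Egypt | 173 ; Egypt | 521 ; Chile | 135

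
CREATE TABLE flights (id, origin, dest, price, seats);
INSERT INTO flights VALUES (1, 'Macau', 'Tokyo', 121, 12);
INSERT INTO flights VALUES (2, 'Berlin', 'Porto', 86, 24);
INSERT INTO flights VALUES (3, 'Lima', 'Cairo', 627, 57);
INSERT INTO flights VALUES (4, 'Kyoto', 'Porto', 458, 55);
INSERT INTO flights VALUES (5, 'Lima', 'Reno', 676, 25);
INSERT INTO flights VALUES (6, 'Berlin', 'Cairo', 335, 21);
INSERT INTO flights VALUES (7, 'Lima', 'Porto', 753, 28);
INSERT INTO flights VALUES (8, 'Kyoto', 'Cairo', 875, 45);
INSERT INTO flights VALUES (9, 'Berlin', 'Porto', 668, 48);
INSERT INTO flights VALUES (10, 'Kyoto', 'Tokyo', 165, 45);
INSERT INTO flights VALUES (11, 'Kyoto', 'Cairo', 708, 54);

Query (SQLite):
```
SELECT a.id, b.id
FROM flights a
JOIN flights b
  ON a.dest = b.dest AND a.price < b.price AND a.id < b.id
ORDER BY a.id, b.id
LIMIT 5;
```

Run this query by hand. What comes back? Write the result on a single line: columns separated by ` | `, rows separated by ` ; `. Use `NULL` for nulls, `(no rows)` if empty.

1 | 10 ; 2 | 4 ; 2 | 7 ; 2 | 9 ; 3 | 8

Pairs (a,b) with same dest, a.price < b.price, a.id < b.id.
dest groups: Cairo:{3,6,8,11} Porto:{2,4,7,9} Reno:{5} Tokyo:{1,10}
Ordered by (a.id, b.id); first 5.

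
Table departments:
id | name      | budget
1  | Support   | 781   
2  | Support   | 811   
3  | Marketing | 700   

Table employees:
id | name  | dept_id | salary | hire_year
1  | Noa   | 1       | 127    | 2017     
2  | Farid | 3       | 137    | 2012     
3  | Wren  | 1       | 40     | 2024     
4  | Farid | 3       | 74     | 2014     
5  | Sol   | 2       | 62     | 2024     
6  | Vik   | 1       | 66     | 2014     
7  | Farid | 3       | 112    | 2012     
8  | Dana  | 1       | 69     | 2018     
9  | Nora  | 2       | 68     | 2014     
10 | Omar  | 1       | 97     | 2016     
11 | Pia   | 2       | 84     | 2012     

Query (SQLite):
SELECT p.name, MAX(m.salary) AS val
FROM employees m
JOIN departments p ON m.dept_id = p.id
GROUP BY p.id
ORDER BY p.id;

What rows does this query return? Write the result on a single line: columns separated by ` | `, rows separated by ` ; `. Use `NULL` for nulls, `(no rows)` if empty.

Join each employees row to its departments via dept_id.
Group joined rows by departments.id; compute MAX(m.salary) per group.
  1: ids {1, 3, 6, 8, 10} → MAX(m.salary)=127
  2: ids {5, 9, 11} → MAX(m.salary)=84
  3: ids {2, 4, 7} → MAX(m.salary)=137

Support | 127 ; Support | 84 ; Marketing | 137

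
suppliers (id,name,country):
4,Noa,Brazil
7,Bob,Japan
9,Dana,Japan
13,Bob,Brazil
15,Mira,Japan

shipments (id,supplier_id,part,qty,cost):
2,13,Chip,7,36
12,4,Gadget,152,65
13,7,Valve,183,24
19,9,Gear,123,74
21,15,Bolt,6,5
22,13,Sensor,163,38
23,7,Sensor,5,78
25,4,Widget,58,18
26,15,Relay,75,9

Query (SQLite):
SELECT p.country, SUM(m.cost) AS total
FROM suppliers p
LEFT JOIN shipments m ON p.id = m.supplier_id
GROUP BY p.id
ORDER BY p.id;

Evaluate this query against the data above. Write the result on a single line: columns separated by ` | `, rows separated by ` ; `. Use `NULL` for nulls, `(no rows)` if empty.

LEFT JOIN keeps every suppliers row; unmatched ones get NULL for shipments columns.
Group by suppliers.id and compute SUM(m.cost). SUM over an all-NULL group is NULL.
  4: ids {12, 25} → SUM(m.cost)=83
  7: ids {13, 23} → SUM(m.cost)=102
  9: ids {19} → SUM(m.cost)=74
  13: ids {2, 22} → SUM(m.cost)=74
  15: ids {21, 26} → SUM(m.cost)=14

Brazil | 83 ; Japan | 102 ; Japan | 74 ; Brazil | 74 ; Japan | 14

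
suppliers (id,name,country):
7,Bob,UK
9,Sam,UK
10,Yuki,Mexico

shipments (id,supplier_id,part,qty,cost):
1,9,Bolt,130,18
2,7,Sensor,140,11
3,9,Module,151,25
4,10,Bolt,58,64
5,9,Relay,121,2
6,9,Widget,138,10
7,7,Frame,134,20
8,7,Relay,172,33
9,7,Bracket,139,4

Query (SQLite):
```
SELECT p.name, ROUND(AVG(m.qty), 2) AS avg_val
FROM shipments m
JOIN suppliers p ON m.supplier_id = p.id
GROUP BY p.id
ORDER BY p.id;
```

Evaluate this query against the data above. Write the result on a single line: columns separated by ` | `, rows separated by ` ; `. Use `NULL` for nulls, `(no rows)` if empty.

Bob | 146.25 ; Sam | 135 ; Yuki | 58

Join each shipments row to its suppliers via supplier_id.
Group joined rows by suppliers.id; compute ROUND(AVG(m.qty), 2) per group.
  7: ids {2, 7, 8, 9} → ROUND(AVG(m.qty), 2)=146.25
  9: ids {1, 3, 5, 6} → ROUND(AVG(m.qty), 2)=135
  10: ids {4} → ROUND(AVG(m.qty), 2)=58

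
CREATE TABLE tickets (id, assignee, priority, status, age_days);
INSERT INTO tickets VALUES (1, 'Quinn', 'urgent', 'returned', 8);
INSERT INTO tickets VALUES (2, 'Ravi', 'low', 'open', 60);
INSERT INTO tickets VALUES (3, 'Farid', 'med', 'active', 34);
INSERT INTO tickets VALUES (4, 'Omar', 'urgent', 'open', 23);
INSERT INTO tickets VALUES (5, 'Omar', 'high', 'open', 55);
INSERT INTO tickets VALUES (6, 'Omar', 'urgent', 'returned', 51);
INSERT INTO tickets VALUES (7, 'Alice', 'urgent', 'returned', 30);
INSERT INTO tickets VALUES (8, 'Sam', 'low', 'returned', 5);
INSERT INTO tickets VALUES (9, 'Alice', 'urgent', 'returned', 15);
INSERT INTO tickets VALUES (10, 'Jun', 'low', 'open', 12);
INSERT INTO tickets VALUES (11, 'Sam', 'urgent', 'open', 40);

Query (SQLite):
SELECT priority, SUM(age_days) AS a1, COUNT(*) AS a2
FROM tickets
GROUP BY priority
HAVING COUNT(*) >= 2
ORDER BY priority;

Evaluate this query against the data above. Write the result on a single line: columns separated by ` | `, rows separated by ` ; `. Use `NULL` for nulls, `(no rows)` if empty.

Group tickets by priority.
Per group compute: SUM(age_days), COUNT(*).
HAVING: drop groups with fewer than 2 rows.
  high: ids {5} → SUM(age_days)=55, COUNT(*)=1
  low: ids {2, 8, 10} → SUM(age_days)=77, COUNT(*)=3
  med: ids {3} → SUM(age_days)=34, COUNT(*)=1
  urgent: ids {1, 4, 6, 7, 9, 11} → SUM(age_days)=167, COUNT(*)=6

low | 77 | 3 ; urgent | 167 | 6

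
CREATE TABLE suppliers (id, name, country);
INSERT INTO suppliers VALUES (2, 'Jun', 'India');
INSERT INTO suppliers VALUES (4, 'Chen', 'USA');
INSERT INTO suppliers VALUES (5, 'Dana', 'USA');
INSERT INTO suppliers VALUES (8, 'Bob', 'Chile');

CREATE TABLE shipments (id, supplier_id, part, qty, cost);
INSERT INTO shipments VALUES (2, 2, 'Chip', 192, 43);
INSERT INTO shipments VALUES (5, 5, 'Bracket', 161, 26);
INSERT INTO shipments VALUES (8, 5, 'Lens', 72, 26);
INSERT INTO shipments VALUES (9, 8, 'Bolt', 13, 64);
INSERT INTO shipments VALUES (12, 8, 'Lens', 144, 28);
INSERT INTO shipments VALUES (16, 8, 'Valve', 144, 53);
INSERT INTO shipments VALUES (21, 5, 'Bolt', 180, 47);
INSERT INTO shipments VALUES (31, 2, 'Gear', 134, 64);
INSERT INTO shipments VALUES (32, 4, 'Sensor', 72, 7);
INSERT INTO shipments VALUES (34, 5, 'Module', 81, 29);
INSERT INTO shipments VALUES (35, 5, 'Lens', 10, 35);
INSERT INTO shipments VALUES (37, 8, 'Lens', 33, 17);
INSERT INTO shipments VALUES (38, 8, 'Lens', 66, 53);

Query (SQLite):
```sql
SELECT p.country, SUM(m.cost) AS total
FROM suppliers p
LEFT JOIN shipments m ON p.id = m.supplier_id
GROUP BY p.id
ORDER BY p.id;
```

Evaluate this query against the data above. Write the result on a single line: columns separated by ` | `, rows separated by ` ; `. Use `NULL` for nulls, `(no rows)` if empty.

LEFT JOIN keeps every suppliers row; unmatched ones get NULL for shipments columns.
Group by suppliers.id and compute SUM(m.cost). SUM over an all-NULL group is NULL.
  2: ids {2, 31} → SUM(m.cost)=107
  4: ids {32} → SUM(m.cost)=7
  5: ids {5, 8, 21, 34, 35} → SUM(m.cost)=163
  8: ids {9, 12, 16, 37, 38} → SUM(m.cost)=215

India | 107 ; USA | 7 ; USA | 163 ; Chile | 215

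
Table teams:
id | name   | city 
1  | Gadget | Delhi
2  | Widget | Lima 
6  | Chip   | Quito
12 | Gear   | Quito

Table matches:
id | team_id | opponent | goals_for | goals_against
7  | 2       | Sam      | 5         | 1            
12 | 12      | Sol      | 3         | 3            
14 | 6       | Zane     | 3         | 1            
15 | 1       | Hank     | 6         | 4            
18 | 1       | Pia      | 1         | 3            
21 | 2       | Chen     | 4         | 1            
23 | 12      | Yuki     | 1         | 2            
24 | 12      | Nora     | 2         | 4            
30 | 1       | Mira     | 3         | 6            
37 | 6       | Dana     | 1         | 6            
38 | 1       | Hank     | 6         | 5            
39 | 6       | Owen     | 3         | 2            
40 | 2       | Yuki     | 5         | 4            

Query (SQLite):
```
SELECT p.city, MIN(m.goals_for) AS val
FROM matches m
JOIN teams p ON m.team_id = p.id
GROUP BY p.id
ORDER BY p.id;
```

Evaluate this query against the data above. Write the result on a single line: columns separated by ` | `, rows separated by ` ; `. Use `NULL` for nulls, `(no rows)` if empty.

Join each matches row to its teams via team_id.
Group joined rows by teams.id; compute MIN(m.goals_for) per group.
  1: ids {15, 18, 30, 38} → MIN(m.goals_for)=1
  2: ids {7, 21, 40} → MIN(m.goals_for)=4
  6: ids {14, 37, 39} → MIN(m.goals_for)=1
  12: ids {12, 23, 24} → MIN(m.goals_for)=1

Delhi | 1 ; Lima | 4 ; Quito | 1 ; Quito | 1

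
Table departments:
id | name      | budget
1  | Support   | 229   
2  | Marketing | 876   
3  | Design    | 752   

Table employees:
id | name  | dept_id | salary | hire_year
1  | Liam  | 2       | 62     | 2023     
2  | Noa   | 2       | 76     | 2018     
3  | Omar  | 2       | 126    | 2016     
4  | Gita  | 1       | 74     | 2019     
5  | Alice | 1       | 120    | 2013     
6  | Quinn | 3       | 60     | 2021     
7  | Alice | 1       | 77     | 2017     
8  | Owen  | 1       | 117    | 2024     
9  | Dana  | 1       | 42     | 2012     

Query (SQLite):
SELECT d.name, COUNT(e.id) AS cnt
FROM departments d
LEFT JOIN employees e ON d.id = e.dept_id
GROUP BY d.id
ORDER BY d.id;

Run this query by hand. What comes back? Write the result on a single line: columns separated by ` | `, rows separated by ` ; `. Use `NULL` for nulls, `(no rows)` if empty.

Support | 5 ; Marketing | 3 ; Design | 1

LEFT JOIN keeps every departments row; unmatched ones get NULL for employees columns.
Group by departments.id and compute COUNT(e.id). COUNT(col) of an all-NULL group is 0.
  1: ids {4, 5, 7, 8, 9} → COUNT(e.id)=5
  2: ids {1, 2, 3} → COUNT(e.id)=3
  3: ids {6} → COUNT(e.id)=1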